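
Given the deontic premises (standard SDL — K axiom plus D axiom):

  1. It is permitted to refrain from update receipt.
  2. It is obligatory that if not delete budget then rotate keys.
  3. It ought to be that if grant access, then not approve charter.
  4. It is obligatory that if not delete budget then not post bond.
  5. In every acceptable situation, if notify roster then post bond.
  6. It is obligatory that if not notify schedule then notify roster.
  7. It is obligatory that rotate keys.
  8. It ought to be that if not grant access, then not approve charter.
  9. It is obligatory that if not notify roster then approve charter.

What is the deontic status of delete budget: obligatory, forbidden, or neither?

Obligatory

Premises 3 and 8 are O(grant_access → ¬approve_charter) and O(¬grant_access → ¬approve_charter); every ideal world satisfies grant_access or ¬grant_access, so in either case ¬approve_charter holds — hence O(¬approve_charter).
The contrapositive of premise 9 (O(¬notify_roster → approve_charter)) is O(¬approve_charter → notify_roster), and O(¬approve_charter) is already established, so O(notify_roster).
Premise 5 is O(notify_roster → post_bond); since O(notify_roster), deontic closure gives O(post_bond).
The contrapositive of premise 4 (O(¬delete_budget → ¬post_bond)) is O(post_bond → delete_budget), and O(post_bond) is already established, so O(delete_budget).
Premises 1, 2, 6, 7 do not contribute to this derivation.
Hence delete_budget is obligatory.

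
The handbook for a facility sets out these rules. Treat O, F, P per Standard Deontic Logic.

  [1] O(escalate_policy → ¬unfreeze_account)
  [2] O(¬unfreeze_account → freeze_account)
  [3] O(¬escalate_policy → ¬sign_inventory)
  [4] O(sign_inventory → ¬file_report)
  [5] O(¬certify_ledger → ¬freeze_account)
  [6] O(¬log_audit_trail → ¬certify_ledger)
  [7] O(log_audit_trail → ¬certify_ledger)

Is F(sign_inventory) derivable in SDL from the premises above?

Yes

Premises 7 and 6 cover both cases: O(log_audit_trail → ¬certify_ledger) and O(¬log_audit_trail → ¬certify_ledger). Since log_audit_trail ∨ ¬log_audit_trail is a tautology, O(¬certify_ledger) follows.
Applying K to premise 5 (O(¬certify_ledger → ¬freeze_account)) and O(¬certify_ledger) yields O(¬freeze_account).
Premise 2, O(¬unfreeze_account → freeze_account), contraposes to O(¬freeze_account → unfreeze_account); with O(¬freeze_account) we get O(unfreeze_account).
Premise 1 is O(escalate_policy → ¬unfreeze_account); contrapositively O(unfreeze_account → ¬escalate_policy). Since O(unfreeze_account) holds, K gives O(¬escalate_policy).
Applying K to premise 3 (O(¬escalate_policy → ¬sign_inventory)) and O(¬escalate_policy) yields O(¬sign_inventory).
Premise 4 does not contribute to this derivation.
So O(¬sign_inventory) holds, i.e. F(sign_inventory). The claim follows.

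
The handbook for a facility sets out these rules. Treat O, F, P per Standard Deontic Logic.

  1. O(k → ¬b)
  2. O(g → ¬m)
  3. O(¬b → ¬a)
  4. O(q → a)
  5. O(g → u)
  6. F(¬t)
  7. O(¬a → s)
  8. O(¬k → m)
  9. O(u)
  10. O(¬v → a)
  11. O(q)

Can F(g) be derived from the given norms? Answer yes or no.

Yes

From premise 11 we have O(q).
From O(q) and premise 4, O(q → a), we obtain O(a).
The contrapositive of premise 3 (O(¬b → ¬a)) is O(a → b), and O(a) is already established, so O(b).
The contrapositive of premise 1 (O(k → ¬b)) is O(b → ¬k), and O(b) is already established, so O(¬k).
With premise 8, O(¬k → m), the K-axiom yields O(m).
The contrapositive of premise 2 (O(g → ¬m)) is O(m → ¬g), and O(m) is already established, so O(¬g).
Premises 5, 6, 7, 9, 10 do not contribute to this derivation.
So O(¬g) holds, i.e. F(g). The claim follows.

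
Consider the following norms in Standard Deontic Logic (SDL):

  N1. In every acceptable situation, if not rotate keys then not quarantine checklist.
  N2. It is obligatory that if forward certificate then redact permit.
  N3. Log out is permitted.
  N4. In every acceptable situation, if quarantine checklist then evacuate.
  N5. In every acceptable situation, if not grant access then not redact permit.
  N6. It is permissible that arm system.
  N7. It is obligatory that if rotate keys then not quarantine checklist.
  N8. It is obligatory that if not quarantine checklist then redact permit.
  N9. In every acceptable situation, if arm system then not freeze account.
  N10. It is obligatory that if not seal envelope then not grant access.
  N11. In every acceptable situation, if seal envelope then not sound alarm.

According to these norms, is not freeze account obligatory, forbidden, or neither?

Neither

Premise 9 is O(arm_system → ¬freeze_account), but O(arm_system) is not derivable from the premises (the permission P(arm_system) asserts only ¬O(¬arm_system), not O(arm_system)), so it does not yield O(¬freeze_account).
No premise or chain of K-axiom applications forces O(¬freeze_account), and none forces O(freeze_account). So ¬freeze_account is neither obligatory nor forbidden under these norms.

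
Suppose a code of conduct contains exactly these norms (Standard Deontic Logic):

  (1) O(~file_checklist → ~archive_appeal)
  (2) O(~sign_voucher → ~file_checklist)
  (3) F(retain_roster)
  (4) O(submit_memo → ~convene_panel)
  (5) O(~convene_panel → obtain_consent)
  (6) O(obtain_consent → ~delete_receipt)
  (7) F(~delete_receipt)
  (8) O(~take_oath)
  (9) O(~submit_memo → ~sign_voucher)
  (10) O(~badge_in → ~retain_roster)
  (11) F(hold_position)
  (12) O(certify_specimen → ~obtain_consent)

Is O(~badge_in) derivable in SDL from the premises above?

No

Premise 10 is O(~badge_in → ~retain_roster); even if O(~retain_roster) held, inferring O(~badge_in) would be affirming the consequent — invalid.
No other premise forces O(~badge_in). An ideal world satisfying every premise can still have ~badge_in false, so O(~badge_in) is not derivable.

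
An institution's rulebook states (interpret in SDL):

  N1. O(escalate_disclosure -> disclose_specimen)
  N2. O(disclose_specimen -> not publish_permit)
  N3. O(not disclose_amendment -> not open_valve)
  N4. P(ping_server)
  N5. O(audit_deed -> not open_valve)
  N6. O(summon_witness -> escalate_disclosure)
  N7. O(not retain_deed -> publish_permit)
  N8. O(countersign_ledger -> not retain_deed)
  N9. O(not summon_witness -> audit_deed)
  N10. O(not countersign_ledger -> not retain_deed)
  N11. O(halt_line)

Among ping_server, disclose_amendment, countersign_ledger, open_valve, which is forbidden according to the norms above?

open_valve

Premises 8 and 10 are O(countersign_ledger -> not retain_deed) and O(not countersign_ledger -> not retain_deed); every ideal world satisfies countersign_ledger or not countersign_ledger, so in either case not retain_deed holds — hence O(not retain_deed).
From O(not retain_deed) and premise 7, O(not retain_deed -> publish_permit), we obtain O(publish_permit).
Premise 2 is O(disclose_specimen -> not publish_permit); contrapositively O(publish_permit -> not disclose_specimen). Since O(publish_permit) holds, K gives O(not disclose_specimen).
The contrapositive of premise 1 (O(escalate_disclosure -> disclose_specimen)) is O(not disclose_specimen -> not escalate_disclosure), and O(not disclose_specimen) is already established, so O(not escalate_disclosure).
Premise 6 is O(summon_witness -> escalate_disclosure); contrapositively O(not escalate_disclosure -> not summon_witness). Since O(not escalate_disclosure) holds, K gives O(not summon_witness).
Premise 9 is O(not summon_witness -> audit_deed); since O(not summon_witness), deontic closure gives O(audit_deed).
Premise 5 is O(audit_deed -> not open_valve); since O(audit_deed), deontic closure gives O(not open_valve).
So O(not open_valve) holds, i.e. open_valve is forbidden. None of the other listed options is forbidden under the premises.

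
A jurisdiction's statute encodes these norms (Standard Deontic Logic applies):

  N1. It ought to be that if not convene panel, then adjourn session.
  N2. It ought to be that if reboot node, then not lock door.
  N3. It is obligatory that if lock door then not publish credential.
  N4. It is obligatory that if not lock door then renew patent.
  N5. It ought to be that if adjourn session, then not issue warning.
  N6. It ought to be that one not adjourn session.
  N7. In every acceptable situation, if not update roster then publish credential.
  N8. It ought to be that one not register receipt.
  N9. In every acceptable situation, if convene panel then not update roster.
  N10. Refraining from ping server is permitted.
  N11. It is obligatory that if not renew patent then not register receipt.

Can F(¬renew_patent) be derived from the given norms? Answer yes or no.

Premise 6 gives O(¬adjourn_session).
Premise 1 is O(¬convene_panel → adjourn_session); contrapositively O(¬adjourn_session → convene_panel). Since O(¬adjourn_session) holds, K gives O(convene_panel).
From O(convene_panel) and premise 9, O(convene_panel → ¬update_roster), we obtain O(¬update_roster).
From O(¬update_roster) and premise 7, O(¬update_roster → publish_credential), we obtain O(publish_credential).
The contrapositive of premise 3 (O(lock_door → ¬publish_credential)) is O(publish_credential → ¬lock_door), and O(publish_credential) is already established, so O(¬lock_door).
From O(¬lock_door) and premise 4, O(¬lock_door → renew_patent), we obtain O(renew_patent).
Premises 2, 5, 8, 10, 11 do not contribute to this derivation.
So O(renew_patent) holds, i.e. F(¬renew_patent). The claim follows.

Yes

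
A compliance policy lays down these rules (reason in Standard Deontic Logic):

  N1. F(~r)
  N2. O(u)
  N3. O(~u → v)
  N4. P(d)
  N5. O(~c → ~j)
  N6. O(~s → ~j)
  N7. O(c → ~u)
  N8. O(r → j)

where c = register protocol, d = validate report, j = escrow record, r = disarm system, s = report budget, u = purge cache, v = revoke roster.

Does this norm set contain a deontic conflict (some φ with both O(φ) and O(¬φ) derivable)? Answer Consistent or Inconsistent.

Premise 2 states O(u) outright.
The contrapositive of premise 7 (O(c → ~u)) is O(u → ~c), and O(u) is already established, so O(~c).
From O(~c) and premise 5, O(~c → ~j), we obtain O(~j).
The contrapositive of premise 8 (O(r → j)) is O(~j → ~r), and O(~j) is already established, so O(~r).
But premise 1, F(~r), means O(r).
We now have both O(~r) and O(r) — r is simultaneously obligatory and forbidden, violating the D-axiom.

Inconsistent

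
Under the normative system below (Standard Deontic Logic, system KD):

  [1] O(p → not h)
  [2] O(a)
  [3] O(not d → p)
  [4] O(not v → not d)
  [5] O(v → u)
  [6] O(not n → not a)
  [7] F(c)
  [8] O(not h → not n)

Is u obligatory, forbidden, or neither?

Premise 2 gives O(a).
Premise 6, O(not n → not a), contraposes to O(a → n); with O(a) we get O(n).
Premise 8, O(not h → not n), contraposes to O(n → h); with O(n) we get O(h).
Premise 1 is O(p → not h); contrapositively O(h → not p). Since O(h) holds, K gives O(not p).
Premise 3, O(not d → p), contraposes to O(not p → d); with O(not p) we get O(d).
Premise 4 is O(not v → not d); contrapositively O(d → v). Since O(d) holds, K gives O(v).
From O(v) and premise 5, O(v → u), we obtain O(u).
Premise 7 does not contribute to this derivation.
Hence u is obligatory.

Obligatory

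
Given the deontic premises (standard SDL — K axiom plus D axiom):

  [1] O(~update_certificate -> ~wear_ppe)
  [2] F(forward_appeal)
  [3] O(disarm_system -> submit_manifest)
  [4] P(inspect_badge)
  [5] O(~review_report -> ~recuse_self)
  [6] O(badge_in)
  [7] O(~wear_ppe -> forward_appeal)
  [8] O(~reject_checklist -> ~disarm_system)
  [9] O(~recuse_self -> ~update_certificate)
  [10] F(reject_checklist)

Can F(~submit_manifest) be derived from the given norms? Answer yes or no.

Premise 3 is O(disarm_system -> submit_manifest), but O(disarm_system) is not derivable from the premises, so it does not yield O(submit_manifest).
No other premise forces O(submit_manifest). An ideal world satisfying every premise can still have ~submit_manifest true, so F(~submit_manifest) is not derivable.

No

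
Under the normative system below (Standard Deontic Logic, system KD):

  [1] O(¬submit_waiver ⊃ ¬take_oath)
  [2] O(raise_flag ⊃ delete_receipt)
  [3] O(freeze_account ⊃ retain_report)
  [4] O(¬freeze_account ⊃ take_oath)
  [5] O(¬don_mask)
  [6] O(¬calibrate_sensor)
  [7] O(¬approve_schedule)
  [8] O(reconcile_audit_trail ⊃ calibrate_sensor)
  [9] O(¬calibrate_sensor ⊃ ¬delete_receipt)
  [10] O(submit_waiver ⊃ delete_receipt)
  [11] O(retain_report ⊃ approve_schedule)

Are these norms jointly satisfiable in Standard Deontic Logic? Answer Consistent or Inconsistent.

From premise 7 we have O(¬approve_schedule).
Premise 11, O(retain_report ⊃ approve_schedule), contraposes to O(¬approve_schedule ⊃ ¬retain_report); with O(¬approve_schedule) we get O(¬retain_report).
The contrapositive of premise 3 (O(freeze_account ⊃ retain_report)) is O(¬retain_report ⊃ ¬freeze_account), and O(¬retain_report) is already established, so O(¬freeze_account).
From O(¬freeze_account) and premise 4, O(¬freeze_account ⊃ take_oath), we obtain O(take_oath).
The contrapositive of premise 1 (O(¬submit_waiver ⊃ ¬take_oath)) is O(take_oath ⊃ submit_waiver), and O(take_oath) is already established, so O(submit_waiver).
With premise 10, O(submit_waiver ⊃ delete_receipt), the K-axiom yields O(delete_receipt).
Premise 9, O(¬calibrate_sensor ⊃ ¬delete_receipt), contraposes to O(delete_receipt ⊃ calibrate_sensor); with O(delete_receipt) we get O(calibrate_sensor).
However, premise 6 gives O(¬calibrate_sensor).
We now have both O(calibrate_sensor) and O(¬calibrate_sensor) — calibrate_sensor is simultaneously obligatory and forbidden, violating the D-axiom.

Inconsistent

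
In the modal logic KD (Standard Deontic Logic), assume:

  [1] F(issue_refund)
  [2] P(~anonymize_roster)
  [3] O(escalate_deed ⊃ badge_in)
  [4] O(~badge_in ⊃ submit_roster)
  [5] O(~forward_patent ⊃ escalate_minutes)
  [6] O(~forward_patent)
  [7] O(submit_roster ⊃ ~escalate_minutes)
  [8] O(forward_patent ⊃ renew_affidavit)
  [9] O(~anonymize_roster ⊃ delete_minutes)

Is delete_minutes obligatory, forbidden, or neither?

Neither

Premise 9 is O(~anonymize_roster ⊃ delete_minutes), but O(~anonymize_roster) is not derivable from the premises (the permission P(~anonymize_roster) asserts only ~O(anonymize_roster), not O(~anonymize_roster)), so it does not yield O(delete_minutes).
No premise or chain of K-axiom applications forces O(delete_minutes), and none forces O(~delete_minutes). So delete_minutes is neither obligatory nor forbidden under these norms.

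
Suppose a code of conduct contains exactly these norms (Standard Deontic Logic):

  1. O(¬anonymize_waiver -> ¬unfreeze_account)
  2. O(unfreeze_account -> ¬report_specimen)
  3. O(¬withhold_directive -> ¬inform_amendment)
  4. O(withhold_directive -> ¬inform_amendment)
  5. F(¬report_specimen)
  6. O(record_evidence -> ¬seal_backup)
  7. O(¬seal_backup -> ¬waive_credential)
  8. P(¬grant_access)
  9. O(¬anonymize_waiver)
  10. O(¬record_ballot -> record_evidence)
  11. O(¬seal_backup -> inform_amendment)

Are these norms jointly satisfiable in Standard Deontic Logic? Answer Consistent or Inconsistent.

Premise 2 is O(unfreeze_account -> ¬report_specimen), but O(unfreeze_account) is not derivable from the premises, so it does not yield O(¬report_specimen).
So O(¬report_specimen) is not derivable, and the apparent clash with O(report_specimen) does not arise.
A world satisfying every obligation exists (e.g. anonymize_waiver=false, grant_access=false, inform_amendment=false, record_ballot=true, record_evidence=false, report_specimen=true, seal_backup=true, unfreeze_account=false, waive_credential=false, withhold_directive=false); no atom is both obligatory and forbidden, so the set is consistent.

Consistent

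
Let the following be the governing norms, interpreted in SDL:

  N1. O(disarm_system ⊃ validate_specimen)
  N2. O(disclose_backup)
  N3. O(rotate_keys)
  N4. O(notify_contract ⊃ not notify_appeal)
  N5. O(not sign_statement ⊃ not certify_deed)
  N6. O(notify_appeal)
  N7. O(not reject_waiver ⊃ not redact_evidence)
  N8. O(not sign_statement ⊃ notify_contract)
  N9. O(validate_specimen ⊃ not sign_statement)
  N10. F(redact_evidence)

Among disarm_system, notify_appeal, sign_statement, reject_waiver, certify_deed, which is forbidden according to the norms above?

From premise 6 we have O(notify_appeal).
Premise 4, O(notify_contract ⊃ not notify_appeal), contraposes to O(notify_appeal ⊃ not notify_contract); with O(notify_appeal) we get O(not notify_contract).
Premise 8, O(not sign_statement ⊃ notify_contract), contraposes to O(not notify_contract ⊃ sign_statement); with O(not notify_contract) we get O(sign_statement).
Premise 9, O(validate_specimen ⊃ not sign_statement), contraposes to O(sign_statement ⊃ not validate_specimen); with O(sign_statement) we get O(not validate_specimen).
The contrapositive of premise 1 (O(disarm_system ⊃ validate_specimen)) is O(not validate_specimen ⊃ not disarm_system), and O(not validate_specimen) is already established, so O(not disarm_system).
So O(not disarm_system) holds, i.e. disarm_system is forbidden. None of the other listed options is forbidden under the premises.

disarm_system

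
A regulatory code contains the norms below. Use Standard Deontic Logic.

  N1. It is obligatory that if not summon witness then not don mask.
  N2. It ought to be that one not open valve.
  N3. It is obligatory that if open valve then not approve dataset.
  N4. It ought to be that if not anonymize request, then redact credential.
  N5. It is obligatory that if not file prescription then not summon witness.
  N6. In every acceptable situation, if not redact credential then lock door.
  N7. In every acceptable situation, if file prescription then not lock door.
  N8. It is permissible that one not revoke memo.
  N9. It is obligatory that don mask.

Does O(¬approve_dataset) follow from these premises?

No

Premise 3 is O(open_valve → ¬approve_dataset), but O(open_valve) is not derivable from the premises, so it does not yield O(¬approve_dataset).
No other premise forces O(¬approve_dataset). An ideal world satisfying every premise can still have ¬approve_dataset false, so O(¬approve_dataset) is not derivable.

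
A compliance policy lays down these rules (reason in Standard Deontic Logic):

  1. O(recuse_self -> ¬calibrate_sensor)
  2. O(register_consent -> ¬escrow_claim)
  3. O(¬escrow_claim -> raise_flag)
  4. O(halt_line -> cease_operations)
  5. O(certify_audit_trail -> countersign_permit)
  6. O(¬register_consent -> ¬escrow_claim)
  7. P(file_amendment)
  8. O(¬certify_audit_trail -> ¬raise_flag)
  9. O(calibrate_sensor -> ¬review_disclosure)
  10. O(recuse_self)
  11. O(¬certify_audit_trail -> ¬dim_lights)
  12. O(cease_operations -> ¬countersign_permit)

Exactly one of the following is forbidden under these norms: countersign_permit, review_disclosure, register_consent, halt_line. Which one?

Premises 6 and 2 are O(¬register_consent -> ¬escrow_claim) and O(register_consent -> ¬escrow_claim); every ideal world satisfies ¬register_consent or register_consent, so in either case ¬escrow_claim holds — hence O(¬escrow_claim).
From O(¬escrow_claim) and premise 3, O(¬escrow_claim -> raise_flag), we obtain O(raise_flag).
Premise 8 is O(¬certify_audit_trail -> ¬raise_flag); contrapositively O(raise_flag -> certify_audit_trail). Since O(raise_flag) holds, K gives O(certify_audit_trail).
Premise 5 is O(certify_audit_trail -> countersign_permit); since O(certify_audit_trail), deontic closure gives O(countersign_permit).
Premise 12 is O(cease_operations -> ¬countersign_permit); contrapositively O(countersign_permit -> ¬cease_operations). Since O(countersign_permit) holds, K gives O(¬cease_operations).
Premise 4 is O(halt_line -> cease_operations); contrapositively O(¬cease_operations -> ¬halt_line). Since O(¬cease_operations) holds, K gives O(¬halt_line).
So O(¬halt_line) holds, i.e. halt_line is forbidden. None of the other listed options is forbidden under the premises.

halt_line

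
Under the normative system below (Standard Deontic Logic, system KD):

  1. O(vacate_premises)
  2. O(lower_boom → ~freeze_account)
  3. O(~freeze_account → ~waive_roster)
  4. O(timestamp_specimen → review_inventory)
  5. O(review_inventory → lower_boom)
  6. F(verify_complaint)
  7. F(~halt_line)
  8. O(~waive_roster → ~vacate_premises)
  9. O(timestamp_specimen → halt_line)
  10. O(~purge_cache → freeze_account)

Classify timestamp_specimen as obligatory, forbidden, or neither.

Premise 1 states O(vacate_premises) outright.
Premise 8 is O(~waive_roster → ~vacate_premises); contrapositively O(vacate_premises → waive_roster). Since O(vacate_premises) holds, K gives O(waive_roster).
Premise 3, O(~freeze_account → ~waive_roster), contraposes to O(waive_roster → freeze_account); with O(waive_roster) we get O(freeze_account).
The contrapositive of premise 2 (O(lower_boom → ~freeze_account)) is O(freeze_account → ~lower_boom), and O(freeze_account) is already established, so O(~lower_boom).
The contrapositive of premise 5 (O(review_inventory → lower_boom)) is O(~lower_boom → ~review_inventory), and O(~lower_boom) is already established, so O(~review_inventory).
Premise 4 is O(timestamp_specimen → review_inventory); contrapositively O(~review_inventory → ~timestamp_specimen). Since O(~review_inventory) holds, K gives O(~timestamp_specimen).
Premises 6, 7, 9, 10 do not contribute to this derivation.
Thus O(~timestamp_specimen), which is F(timestamp_specimen): timestamp_specimen is forbidden.

Forbidden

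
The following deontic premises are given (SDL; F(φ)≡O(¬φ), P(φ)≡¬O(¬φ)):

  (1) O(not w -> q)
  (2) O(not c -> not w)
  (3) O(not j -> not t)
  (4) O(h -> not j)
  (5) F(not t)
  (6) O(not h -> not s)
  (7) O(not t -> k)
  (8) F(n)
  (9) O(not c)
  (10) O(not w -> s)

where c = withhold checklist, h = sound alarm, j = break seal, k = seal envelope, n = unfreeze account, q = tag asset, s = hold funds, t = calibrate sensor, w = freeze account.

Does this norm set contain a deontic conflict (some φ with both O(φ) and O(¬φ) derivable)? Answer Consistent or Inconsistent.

F(not t) at premise 5 means O(t).
Premise 3 is O(not j -> not t); contrapositively O(t -> j). Since O(t) holds, K gives O(j).
Premise 4, O(h -> not j), contraposes to O(j -> not h); with O(j) we get O(not h).
With premise 6, O(not h -> not s), the K-axiom yields O(not s).
Premise 10, O(not w -> s), contraposes to O(not s -> w); with O(not s) we get O(w).
Premise 2 is O(not c -> not w); contrapositively O(w -> c). Since O(w) holds, K gives O(c).
Yet premise 9 states O(not c).
We now have both O(c) and O(not c) — c is simultaneously obligatory and forbidden, violating the D-axiom.

Inconsistent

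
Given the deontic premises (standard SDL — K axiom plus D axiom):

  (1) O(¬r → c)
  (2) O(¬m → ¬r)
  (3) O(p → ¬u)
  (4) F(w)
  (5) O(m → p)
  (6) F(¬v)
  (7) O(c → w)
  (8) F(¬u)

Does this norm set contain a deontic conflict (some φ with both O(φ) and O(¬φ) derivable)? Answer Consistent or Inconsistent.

Premise 8 is F(¬u), i.e. O(u).
Premise 3 is O(p → ¬u); contrapositively O(u → ¬p). Since O(u) holds, K gives O(¬p).
Premise 5 is O(m → p); contrapositively O(¬p → ¬m). Since O(¬p) holds, K gives O(¬m).
From O(¬m) and premise 2, O(¬m → ¬r), we obtain O(¬r).
Applying K to premise 1 (O(¬r → c)) and O(¬r) yields O(c).
With premise 7, O(c → w), the K-axiom yields O(w).
Yet premise 4 is F(w), i.e. O(¬w).
We now have both O(w) and O(¬w) — w is simultaneously obligatory and forbidden, violating the D-axiom.

Inconsistent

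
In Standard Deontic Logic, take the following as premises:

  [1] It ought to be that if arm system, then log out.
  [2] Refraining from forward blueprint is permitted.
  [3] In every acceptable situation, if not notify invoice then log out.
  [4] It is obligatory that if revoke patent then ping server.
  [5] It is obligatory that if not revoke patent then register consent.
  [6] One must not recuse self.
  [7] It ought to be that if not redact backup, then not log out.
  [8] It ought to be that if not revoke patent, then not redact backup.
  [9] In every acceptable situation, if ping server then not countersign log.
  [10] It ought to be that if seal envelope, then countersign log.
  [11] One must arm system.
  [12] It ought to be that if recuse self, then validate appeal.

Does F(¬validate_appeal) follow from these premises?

Premise 12 is O(recuse_self → validate_appeal), but O(recuse_self) is not derivable from the premises, so it does not yield O(validate_appeal).
No other premise forces O(validate_appeal). An ideal world satisfying every premise can still have ¬validate_appeal true, so F(¬validate_appeal) is not derivable.

No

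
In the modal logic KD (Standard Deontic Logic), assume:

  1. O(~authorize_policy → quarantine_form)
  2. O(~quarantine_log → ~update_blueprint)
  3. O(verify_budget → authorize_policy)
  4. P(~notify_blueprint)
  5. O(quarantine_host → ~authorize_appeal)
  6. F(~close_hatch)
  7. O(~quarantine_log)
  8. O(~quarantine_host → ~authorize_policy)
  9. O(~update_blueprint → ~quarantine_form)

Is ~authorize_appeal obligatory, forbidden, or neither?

Obligatory

Premise 7 gives O(~quarantine_log).
From O(~quarantine_log) and premise 2, O(~quarantine_log → ~update_blueprint), we obtain O(~update_blueprint).
With premise 9, O(~update_blueprint → ~quarantine_form), the K-axiom yields O(~quarantine_form).
The contrapositive of premise 1 (O(~authorize_policy → quarantine_form)) is O(~quarantine_form → authorize_policy), and O(~quarantine_form) is already established, so O(authorize_policy).
The contrapositive of premise 8 (O(~quarantine_host → ~authorize_policy)) is O(authorize_policy → quarantine_host), and O(authorize_policy) is already established, so O(quarantine_host).
From O(quarantine_host) and premise 5, O(quarantine_host → ~authorize_appeal), we obtain O(~authorize_appeal).
Premises 3, 4, 6 do not contribute to this derivation.
Hence ~authorize_appeal is obligatory.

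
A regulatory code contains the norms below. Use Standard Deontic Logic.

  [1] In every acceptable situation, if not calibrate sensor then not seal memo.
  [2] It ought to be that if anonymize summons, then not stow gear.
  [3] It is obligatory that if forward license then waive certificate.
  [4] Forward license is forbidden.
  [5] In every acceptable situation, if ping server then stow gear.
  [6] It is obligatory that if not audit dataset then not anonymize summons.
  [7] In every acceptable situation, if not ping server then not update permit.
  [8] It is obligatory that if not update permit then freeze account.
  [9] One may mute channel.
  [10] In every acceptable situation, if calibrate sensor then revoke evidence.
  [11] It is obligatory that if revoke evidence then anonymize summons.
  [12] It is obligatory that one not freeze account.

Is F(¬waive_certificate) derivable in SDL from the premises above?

Premise 3 is O(forward_license → waive_certificate), but O(forward_license) is not derivable from the premises, so it does not yield O(waive_certificate).
No other premise forces O(waive_certificate). An ideal world satisfying every premise can still have ¬waive_certificate true, so F(¬waive_certificate) is not derivable.

No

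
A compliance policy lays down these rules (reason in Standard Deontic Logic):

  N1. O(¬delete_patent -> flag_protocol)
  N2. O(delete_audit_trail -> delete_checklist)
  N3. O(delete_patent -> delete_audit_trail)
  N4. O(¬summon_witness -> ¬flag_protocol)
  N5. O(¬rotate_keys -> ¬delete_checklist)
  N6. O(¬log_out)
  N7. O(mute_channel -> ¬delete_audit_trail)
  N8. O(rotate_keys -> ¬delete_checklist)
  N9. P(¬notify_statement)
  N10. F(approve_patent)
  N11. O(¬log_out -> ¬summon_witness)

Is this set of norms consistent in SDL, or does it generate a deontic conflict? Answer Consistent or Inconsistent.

Inconsistent

Premises 8 and 5 cover both cases: O(rotate_keys -> ¬delete_checklist) and O(¬rotate_keys -> ¬delete_checklist). Since rotate_keys ∨ ¬rotate_keys is a tautology, O(¬delete_checklist) follows.
Premise 2 is O(delete_audit_trail -> delete_checklist); contrapositively O(¬delete_checklist -> ¬delete_audit_trail). Since O(¬delete_checklist) holds, K gives O(¬delete_audit_trail).
Premise 3, O(delete_patent -> delete_audit_trail), contraposes to O(¬delete_audit_trail -> ¬delete_patent); with O(¬delete_audit_trail) we get O(¬delete_patent).
Premise 1 is O(¬delete_patent -> flag_protocol); since O(¬delete_patent), deontic closure gives O(flag_protocol).
The contrapositive of premise 4 (O(¬summon_witness -> ¬flag_protocol)) is O(flag_protocol -> summon_witness), and O(flag_protocol) is already established, so O(summon_witness).
Premise 11 is O(¬log_out -> ¬summon_witness); contrapositively O(summon_witness -> log_out). Since O(summon_witness) holds, K gives O(log_out).
Yet premise 6 states O(¬log_out).
We now have both O(log_out) and O(¬log_out) — log_out is simultaneously obligatory and forbidden, violating the D-axiom.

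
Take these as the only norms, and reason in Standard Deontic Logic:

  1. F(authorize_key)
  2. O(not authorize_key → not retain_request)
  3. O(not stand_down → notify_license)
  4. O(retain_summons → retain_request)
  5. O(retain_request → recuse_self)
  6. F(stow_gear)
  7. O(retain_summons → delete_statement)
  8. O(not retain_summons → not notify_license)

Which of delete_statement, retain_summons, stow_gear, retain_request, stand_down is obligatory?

F(authorize_key) at premise 1 means O(not authorize_key).
From O(not authorize_key) and premise 2, O(not authorize_key → not retain_request), we obtain O(not retain_request).
Premise 4, O(retain_summons → retain_request), contraposes to O(not retain_request → not retain_summons); with O(not retain_request) we get O(not retain_summons).
From O(not retain_summons) and premise 8, O(not retain_summons → not notify_license), we obtain O(not notify_license).
Premise 3, O(not stand_down → notify_license), contraposes to O(not notify_license → stand_down); with O(not notify_license) we get O(stand_down).
So O(stand_down) holds — stand_down is obligatory. None of the other listed options is made obligatory by any chain of premises.

stand_down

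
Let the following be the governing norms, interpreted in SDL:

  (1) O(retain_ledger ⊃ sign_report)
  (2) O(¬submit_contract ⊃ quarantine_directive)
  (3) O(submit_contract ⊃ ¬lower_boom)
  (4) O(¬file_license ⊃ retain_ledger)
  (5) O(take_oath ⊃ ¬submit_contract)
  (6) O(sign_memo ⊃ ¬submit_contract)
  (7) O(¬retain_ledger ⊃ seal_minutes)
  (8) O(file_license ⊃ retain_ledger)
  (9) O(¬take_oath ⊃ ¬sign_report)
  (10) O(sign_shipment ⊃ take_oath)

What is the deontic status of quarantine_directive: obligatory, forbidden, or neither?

Premises 8 and 4 cover both cases: O(file_license ⊃ retain_ledger) and O(¬file_license ⊃ retain_ledger). Since file_license ∨ ¬file_license is a tautology, O(retain_ledger) follows.
Premise 1 is O(retain_ledger ⊃ sign_report); since O(retain_ledger), deontic closure gives O(sign_report).
Premise 9 is O(¬take_oath ⊃ ¬sign_report); contrapositively O(sign_report ⊃ take_oath). Since O(sign_report) holds, K gives O(take_oath).
Applying K to premise 5 (O(take_oath ⊃ ¬submit_contract)) and O(take_oath) yields O(¬submit_contract).
Applying K to premise 2 (O(¬submit_contract ⊃ quarantine_directive)) and O(¬submit_contract) yields O(quarantine_directive).
Premises 3, 6, 7, 10 do not contribute to this derivation.
Hence quarantine_directive is obligatory.

Obligatory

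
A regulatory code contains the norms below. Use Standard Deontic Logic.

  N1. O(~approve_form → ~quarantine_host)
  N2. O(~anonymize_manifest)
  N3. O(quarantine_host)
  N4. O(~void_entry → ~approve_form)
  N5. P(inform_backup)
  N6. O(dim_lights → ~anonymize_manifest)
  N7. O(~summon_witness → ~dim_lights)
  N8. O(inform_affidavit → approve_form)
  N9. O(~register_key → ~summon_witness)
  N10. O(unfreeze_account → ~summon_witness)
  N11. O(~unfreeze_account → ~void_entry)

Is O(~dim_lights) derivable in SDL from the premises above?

Yes

Premise 3 states O(quarantine_host) outright.
The contrapositive of premise 1 (O(~approve_form → ~quarantine_host)) is O(quarantine_host → approve_form), and O(quarantine_host) is already established, so O(approve_form).
The contrapositive of premise 4 (O(~void_entry → ~approve_form)) is O(approve_form → void_entry), and O(approve_form) is already established, so O(void_entry).
The contrapositive of premise 11 (O(~unfreeze_account → ~void_entry)) is O(void_entry → unfreeze_account), and O(void_entry) is already established, so O(unfreeze_account).
With premise 10, O(unfreeze_account → ~summon_witness), the K-axiom yields O(~summon_witness).
Applying K to premise 7 (O(~summon_witness → ~dim_lights)) and O(~summon_witness) yields O(~dim_lights).
Premises 2, 5, 6, 8, 9 do not contribute to this derivation.
So O(~dim_lights) follows.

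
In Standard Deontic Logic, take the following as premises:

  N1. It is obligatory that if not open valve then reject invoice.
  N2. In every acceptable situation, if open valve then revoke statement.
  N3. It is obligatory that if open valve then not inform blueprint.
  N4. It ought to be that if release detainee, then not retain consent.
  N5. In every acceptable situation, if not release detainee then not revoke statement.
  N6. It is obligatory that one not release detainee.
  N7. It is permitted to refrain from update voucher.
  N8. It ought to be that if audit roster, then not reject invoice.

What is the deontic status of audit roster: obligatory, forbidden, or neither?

Forbidden

Premise 6 states O(¬release_detainee) outright.
From O(¬release_detainee) and premise 5, O(¬release_detainee → ¬revoke_statement), we obtain O(¬revoke_statement).
Premise 2, O(open_valve → revoke_statement), contraposes to O(¬revoke_statement → ¬open_valve); with O(¬revoke_statement) we get O(¬open_valve).
From O(¬open_valve) and premise 1, O(¬open_valve → reject_invoice), we obtain O(reject_invoice).
The contrapositive of premise 8 (O(audit_roster → ¬reject_invoice)) is O(reject_invoice → ¬audit_roster), and O(reject_invoice) is already established, so O(¬audit_roster).
Premises 3, 4, 7 do not contribute to this derivation.
Thus O(¬audit_roster), which is F(audit_roster): audit_roster is forbidden.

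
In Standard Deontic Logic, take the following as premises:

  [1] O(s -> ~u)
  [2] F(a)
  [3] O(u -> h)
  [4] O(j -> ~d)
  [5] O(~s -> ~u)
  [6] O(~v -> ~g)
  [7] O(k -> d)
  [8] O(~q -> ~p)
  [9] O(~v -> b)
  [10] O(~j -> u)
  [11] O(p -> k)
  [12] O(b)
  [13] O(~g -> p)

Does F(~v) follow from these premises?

By case analysis on ~s: premise 5 gives O(~s -> ~u) and premise 1 gives O(s -> ~u), so O(~u) either way.
Premise 10 is O(~j -> u); contrapositively O(~u -> j). Since O(~u) holds, K gives O(j).
From O(j) and premise 4, O(j -> ~d), we obtain O(~d).
The contrapositive of premise 7 (O(k -> d)) is O(~d -> ~k), and O(~d) is already established, so O(~k).
The contrapositive of premise 11 (O(p -> k)) is O(~k -> ~p), and O(~k) is already established, so O(~p).
The contrapositive of premise 13 (O(~g -> p)) is O(~p -> g), and O(~p) is already established, so O(g).
Premise 6 is O(~v -> ~g); contrapositively O(g -> v). Since O(g) holds, K gives O(v).
Premises 2, 3, 8, 9, 12 do not contribute to this derivation.
So O(v) holds, i.e. F(~v). The claim follows.

Yes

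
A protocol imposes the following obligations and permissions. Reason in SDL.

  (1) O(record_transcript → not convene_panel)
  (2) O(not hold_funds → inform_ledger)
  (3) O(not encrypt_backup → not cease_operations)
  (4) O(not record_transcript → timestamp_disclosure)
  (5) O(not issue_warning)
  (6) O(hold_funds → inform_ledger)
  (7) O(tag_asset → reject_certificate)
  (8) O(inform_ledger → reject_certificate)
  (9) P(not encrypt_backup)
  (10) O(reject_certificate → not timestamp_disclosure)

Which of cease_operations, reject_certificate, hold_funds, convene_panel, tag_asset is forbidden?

convene_panel

Premises 2 and 6 cover both cases: O(not hold_funds → inform_ledger) and O(hold_funds → inform_ledger). Since not hold_funds ∨ hold_funds is a tautology, O(inform_ledger) follows.
From O(inform_ledger) and premise 8, O(inform_ledger → reject_certificate), we obtain O(reject_certificate).
Applying K to premise 10 (O(reject_certificate → not timestamp_disclosure)) and O(reject_certificate) yields O(not timestamp_disclosure).
Premise 4, O(not record_transcript → timestamp_disclosure), contraposes to O(not timestamp_disclosure → record_transcript); with O(not timestamp_disclosure) we get O(record_transcript).
Premise 1 is O(record_transcript → not convene_panel); since O(record_transcript), deontic closure gives O(not convene_panel).
So O(not convene_panel) holds, i.e. convene_panel is forbidden. None of the other listed options is forbidden under the premises.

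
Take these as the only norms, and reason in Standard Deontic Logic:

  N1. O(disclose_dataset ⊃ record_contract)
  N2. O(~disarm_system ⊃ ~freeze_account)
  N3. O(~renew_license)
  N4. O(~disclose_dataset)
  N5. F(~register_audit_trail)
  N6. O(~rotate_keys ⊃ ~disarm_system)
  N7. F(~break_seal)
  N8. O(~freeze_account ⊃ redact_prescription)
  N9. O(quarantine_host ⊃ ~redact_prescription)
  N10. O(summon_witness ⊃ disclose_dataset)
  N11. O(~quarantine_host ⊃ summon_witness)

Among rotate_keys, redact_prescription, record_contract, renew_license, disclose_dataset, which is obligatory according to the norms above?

Premise 4 gives O(~disclose_dataset).
The contrapositive of premise 10 (O(summon_witness ⊃ disclose_dataset)) is O(~disclose_dataset ⊃ ~summon_witness), and O(~disclose_dataset) is already established, so O(~summon_witness).
The contrapositive of premise 11 (O(~quarantine_host ⊃ summon_witness)) is O(~summon_witness ⊃ quarantine_host), and O(~summon_witness) is already established, so O(quarantine_host).
Premise 9 is O(quarantine_host ⊃ ~redact_prescription); since O(quarantine_host), deontic closure gives O(~redact_prescription).
The contrapositive of premise 8 (O(~freeze_account ⊃ redact_prescription)) is O(~redact_prescription ⊃ freeze_account), and O(~redact_prescription) is already established, so O(freeze_account).
Premise 2, O(~disarm_system ⊃ ~freeze_account), contraposes to O(freeze_account ⊃ disarm_system); with O(freeze_account) we get O(disarm_system).
Premise 6, O(~rotate_keys ⊃ ~disarm_system), contraposes to O(disarm_system ⊃ rotate_keys); with O(disarm_system) we get O(rotate_keys).
So O(rotate_keys) holds — rotate_keys is obligatory. None of the other listed options is made obligatory by any chain of premises.

rotate_keys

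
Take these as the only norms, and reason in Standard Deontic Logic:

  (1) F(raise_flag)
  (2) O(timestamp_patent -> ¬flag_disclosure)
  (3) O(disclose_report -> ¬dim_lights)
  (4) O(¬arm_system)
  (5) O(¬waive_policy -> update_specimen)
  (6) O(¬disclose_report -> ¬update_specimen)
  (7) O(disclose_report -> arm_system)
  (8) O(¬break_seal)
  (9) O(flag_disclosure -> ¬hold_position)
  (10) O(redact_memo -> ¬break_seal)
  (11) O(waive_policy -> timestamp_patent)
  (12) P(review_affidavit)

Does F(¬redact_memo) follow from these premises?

Premise 10 is O(redact_memo -> ¬break_seal); even if O(¬break_seal) held, inferring O(redact_memo) would be affirming the consequent — invalid.
No other premise forces O(redact_memo). An ideal world satisfying every premise can still have ¬redact_memo true, so F(¬redact_memo) is not derivable.

No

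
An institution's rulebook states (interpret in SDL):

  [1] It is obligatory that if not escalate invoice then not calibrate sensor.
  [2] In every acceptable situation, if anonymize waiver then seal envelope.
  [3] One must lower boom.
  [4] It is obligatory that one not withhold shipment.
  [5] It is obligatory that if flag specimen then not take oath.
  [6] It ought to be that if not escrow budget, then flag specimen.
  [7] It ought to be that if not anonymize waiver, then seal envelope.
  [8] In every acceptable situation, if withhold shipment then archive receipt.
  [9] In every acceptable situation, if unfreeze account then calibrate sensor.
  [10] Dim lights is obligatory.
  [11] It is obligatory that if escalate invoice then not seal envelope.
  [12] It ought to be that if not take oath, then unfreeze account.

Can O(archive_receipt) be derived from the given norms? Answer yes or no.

Premise 8 is O(withhold_shipment → archive_receipt), but O(withhold_shipment) is not derivable from the premises, so it does not yield O(archive_receipt).
No other premise forces O(archive_receipt). An ideal world satisfying every premise can still have archive_receipt false, so O(archive_receipt) is not derivable.

No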